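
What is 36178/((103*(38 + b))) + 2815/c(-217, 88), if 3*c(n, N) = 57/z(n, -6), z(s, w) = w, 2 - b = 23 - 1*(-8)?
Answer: -14969648/17613 ≈ -849.92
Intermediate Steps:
b = -29 (b = 2 - (23 - 1*(-8)) = 2 - (23 + 8) = 2 - 1*31 = 2 - 31 = -29)
c(n, N) = -19/6 (c(n, N) = (57/(-6))/3 = (57*(-⅙))/3 = (⅓)*(-19/2) = -19/6)
36178/((103*(38 + b))) + 2815/c(-217, 88) = 36178/((103*(38 - 29))) + 2815/(-19/6) = 36178/((103*9)) + 2815*(-6/19) = 36178/927 - 16890/19 = -14969648/17613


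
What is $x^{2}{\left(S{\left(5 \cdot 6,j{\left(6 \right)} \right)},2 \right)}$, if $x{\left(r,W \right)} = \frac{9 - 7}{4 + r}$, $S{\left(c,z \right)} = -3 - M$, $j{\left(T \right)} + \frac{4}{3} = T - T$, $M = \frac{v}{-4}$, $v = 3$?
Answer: $\frac{64}{49} \approx 1.3061$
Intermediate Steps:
$M = - \frac{3}{4}$ ($M = \frac{3}{-4} = 3 \left(- \frac{1}{4}\right) = - \frac{3}{4} \approx -0.75$)
$j{\left(T \right)} = - \frac{4}{3}$ ($j{\left(T \right)} = - \frac{4}{3} + \left(T - T\right) = - \frac{4}{3} + 0 = - \frac{4}{3}$)
$S{\left(c,z \right)} = - \frac{9}{4}$ ($S{\left(c,z \right)} = -3 - - \frac{3}{4} = -3 + \frac{3}{4} = - \frac{9}{4}$)
$x{\left(r,W \right)} = \frac{2}{4 + r}$
$x^{2}{\left(S{\left(5 \cdot 6,j{\left(6 \right)} \right)},2 \right)} = \left(\frac{2}{4 - \frac{9}{4}}\right)^{2} = \left(\frac{2}{\frac{7}{4}}\right)^{2} = \left(2 \cdot \frac{4}{7}\right)^{2} = \left(\frac{8}{7}\right)^{2} = \frac{64}{49}$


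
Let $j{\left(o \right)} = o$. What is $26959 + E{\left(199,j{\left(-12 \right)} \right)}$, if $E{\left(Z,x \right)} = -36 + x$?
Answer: $26911$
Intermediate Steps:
$26959 + E{\left(199,j{\left(-12 \right)} \right)} = 26959 - 48 = 26911$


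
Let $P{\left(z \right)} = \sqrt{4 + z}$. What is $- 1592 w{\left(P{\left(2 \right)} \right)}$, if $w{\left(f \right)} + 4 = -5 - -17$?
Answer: $-12736$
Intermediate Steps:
$w{\left(f \right)} = 8$ ($w{\left(f \right)} = -4 - -12 = -4 + \left(-5 + 17\right) = -4 + 12 = 8$)
$- 1592 w{\left(P{\left(2 \right)} \right)} = \left(-1592\right) 8 = -12736$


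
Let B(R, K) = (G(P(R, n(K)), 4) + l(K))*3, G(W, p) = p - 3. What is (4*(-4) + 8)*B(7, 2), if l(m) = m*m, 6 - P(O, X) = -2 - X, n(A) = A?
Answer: -120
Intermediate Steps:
P(O, X) = 8 + X (P(O, X) = 6 - (-2 - X) = 6 + (2 + X) = 8 + X)
G(W, p) = -3 + p
l(m) = m²
B(R, K) = 3 + 3*K² (B(R, K) = ((-3 + 4) + K²)*3 = (1 + K²)*3 = 3 + 3*K²)
(4*(-4) + 8)*B(7, 2) = (4*(-4) + 8)*(3 + 3*2²) = (-16 + 8)*(3 + 3*4) = -8*(3 + 12) = -8*15 = -120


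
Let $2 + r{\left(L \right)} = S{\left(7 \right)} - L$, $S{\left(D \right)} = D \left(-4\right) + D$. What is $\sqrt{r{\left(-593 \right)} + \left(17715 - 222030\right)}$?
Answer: $17 i \sqrt{705} \approx 451.38 i$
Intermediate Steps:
$S{\left(D \right)} = - 3 D$ ($S{\left(D \right)} = - 4 D + D = - 3 D$)
$r{\left(L \right)} = -23 - L$ ($r{\left(L \right)} = -2 - \left(21 + L\right) = -23 - L$)
$\sqrt{r{\left(-593 \right)} + \left(17715 - 222030\right)} = \sqrt{\left(-23 - -593\right) + \left(17715 - 222030\right)} = \sqrt{\left(-23 + 593\right) - 204315} = \sqrt{570 - 204315} = \sqrt{-203745} = 17 i \sqrt{705}$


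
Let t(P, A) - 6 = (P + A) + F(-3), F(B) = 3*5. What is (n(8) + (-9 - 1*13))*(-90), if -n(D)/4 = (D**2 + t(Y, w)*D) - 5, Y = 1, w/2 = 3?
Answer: 103860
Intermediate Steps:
w = 6 (w = 2*3 = 6)
F(B) = 15
t(P, A) = 21 + A + P (t(P, A) = 6 + ((P + A) + 15) = 6 + ((A + P) + 15) = 6 + (15 + A + P) = 21 + A + P)
n(D) = 20 - 112*D - 4*D**2 (n(D) = -4*((D**2 + (21 + 6 + 1)*D) - 5) = -4*((D**2 + 28*D) - 5) = -4*(-5 + D**2 + 28*D) = 20 - 112*D - 4*D**2)
(n(8) + (-9 - 1*13))*(-90) = ((20 - 112*8 - 4*8**2) + (-9 - 1*13))*(-90) = ((20 - 896 - 4*64) + (-9 - 13))*(-90) = ((20 - 896 - 256) - 22)*(-90) = (-1132 - 22)*(-90) = -1154*(-90) = 103860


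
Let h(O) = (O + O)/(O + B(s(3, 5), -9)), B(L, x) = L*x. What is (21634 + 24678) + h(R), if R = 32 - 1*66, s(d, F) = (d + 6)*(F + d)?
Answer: 15792426/341 ≈ 46312.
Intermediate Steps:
s(d, F) = (6 + d)*(F + d)
R = -34 (R = 32 - 66 = -34)
h(O) = 2*O/(-648 + O) (h(O) = (O + O)/(O + (3² + 6*5 + 6*3 + 5*3)*(-9)) = (2*O)/(O + (9 + 30 + 18 + 15)*(-9)) = (2*O)/(O + 72*(-9)) = (2*O)/(O - 648) = (2*O)/(-648 + O) = 2*O/(-648 + O))
(21634 + 24678) + h(R) = (21634 + 24678) + 2*(-34)/(-648 - 34) = 46312 + 2*(-34)/(-682) = 46312 + 2*(-34)*(-1/682) = 46312 + 34/341 = 15792426/341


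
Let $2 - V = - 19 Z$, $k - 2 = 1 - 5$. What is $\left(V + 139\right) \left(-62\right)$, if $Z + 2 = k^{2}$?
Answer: $-11098$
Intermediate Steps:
$k = -2$ ($k = 2 + \left(1 - 5\right) = 2 - 4 = -2$)
$Z = 2$ ($Z = -2 + \left(-2\right)^{2} = -2 + 4 = 2$)
$V = 40$ ($V = 2 - \left(-19\right) 2 = 2 - -38 = 2 + 38 = 40$)
$\left(V + 139\right) \left(-62\right) = \left(40 + 139\right) \left(-62\right) = 179 \left(-62\right) = -11098$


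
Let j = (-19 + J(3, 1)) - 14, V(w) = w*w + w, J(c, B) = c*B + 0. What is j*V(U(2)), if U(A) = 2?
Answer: -180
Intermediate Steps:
J(c, B) = B*c (J(c, B) = B*c + 0 = B*c)
V(w) = w + w**2 (V(w) = w**2 + w = w + w**2)
j = -30 (j = (-19 + 1*3) - 14 = (-19 + 3) - 14 = -16 - 14 = -30)
j*V(U(2)) = -60*(1 + 2) = -60*3 = -30*6 = -180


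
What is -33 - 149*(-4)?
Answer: 563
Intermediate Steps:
-33 - 149*(-4) = -33 + 596 = 563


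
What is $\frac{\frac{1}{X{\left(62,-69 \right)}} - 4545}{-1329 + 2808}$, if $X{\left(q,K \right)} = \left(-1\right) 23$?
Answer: $- \frac{104536}{34017} \approx -3.0731$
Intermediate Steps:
$X{\left(q,K \right)} = -23$
$\frac{\frac{1}{X{\left(62,-69 \right)}} - 4545}{-1329 + 2808} = \frac{\frac{1}{-23} - 4545}{-1329 + 2808} = \frac{- \frac{1}{23} - 4545}{1479} = \left(- \frac{104536}{23}\right) \frac{1}{1479} = - \frac{104536}{34017}$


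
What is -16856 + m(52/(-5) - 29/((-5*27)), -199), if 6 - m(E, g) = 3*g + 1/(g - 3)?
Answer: -3283105/202 ≈ -16253.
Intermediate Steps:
m(E, g) = 6 - 1/(-3 + g) - 3*g (m(E, g) = 6 - (3*g + 1/(g - 3)) = 6 - (3*g + 1/(-3 + g)) = 6 - (1/(-3 + g) + 3*g) = 6 + (-1/(-3 + g) - 3*g) = 6 - 1/(-3 + g) - 3*g)
-16856 + m(52/(-5) - 29/((-5*27)), -199) = -16856 + (-19 - 3*(-199)² + 15*(-199))/(-3 - 199) = -16856 + (-19 - 3*39601 - 2985)/(-202) = -16856 - (-19 - 118803 - 2985)/202 = -16856 - 1/202*(-121807) = -16856 + 121807/202 = -3283105/202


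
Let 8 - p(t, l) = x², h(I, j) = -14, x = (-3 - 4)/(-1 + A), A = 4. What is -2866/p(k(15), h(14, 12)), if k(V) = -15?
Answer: -25794/23 ≈ -1121.5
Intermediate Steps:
x = -7/3 (x = (-3 - 4)/(-1 + 4) = -7/3 ≈ -2.3333)
p(t, l) = 23/9 (p(t, l) = 8 - (-7/3)² = 8 - 1*49/9 = 8 - 49/9 = 23/9)
-2866/p(k(15), h(14, 12)) = -2866/23/9 = -2866*9/23 = -25794/23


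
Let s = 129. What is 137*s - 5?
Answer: 17668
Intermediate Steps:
137*s - 5 = 137*129 - 5 = 17673 - 5 = 17668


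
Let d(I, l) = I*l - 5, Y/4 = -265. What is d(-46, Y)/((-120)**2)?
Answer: 9751/2880 ≈ 3.3858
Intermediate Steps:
Y = -1060 (Y = 4*(-265) = -1060)
d(I, l) = -5 + I*l
d(-46, Y)/((-120)**2) = (-5 - 46*(-1060))/((-120)**2) = (-5 + 48760)/14400 = 48755*(1/14400) = 9751/2880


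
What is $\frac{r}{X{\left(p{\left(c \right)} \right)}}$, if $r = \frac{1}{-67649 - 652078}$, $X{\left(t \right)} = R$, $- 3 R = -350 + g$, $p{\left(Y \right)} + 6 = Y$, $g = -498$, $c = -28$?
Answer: $- \frac{1}{203442832} \approx -4.9154 \cdot 10^{-9}$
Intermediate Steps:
$p{\left(Y \right)} = -6 + Y$
$R = \frac{848}{3}$ ($R = - \frac{-350 - 498}{3} = \left(- \frac{1}{3}\right) \left(-848\right) = \frac{848}{3} \approx 282.67$)
$X{\left(t \right)} = \frac{848}{3}$
$r = - \frac{1}{719727}$ ($r = \frac{1}{-719727} = - \frac{1}{719727} \approx -1.3894 \cdot 10^{-6}$)
$\frac{r}{X{\left(p{\left(c \right)} \right)}} = - \frac{1}{719727 \cdot \frac{848}{3}} = \left(- \frac{1}{719727}\right) \frac{3}{848} = - \frac{1}{203442832}$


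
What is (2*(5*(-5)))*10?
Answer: -500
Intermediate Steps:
(2*(5*(-5)))*10 = (2*(-25))*10 = -50*10 = -500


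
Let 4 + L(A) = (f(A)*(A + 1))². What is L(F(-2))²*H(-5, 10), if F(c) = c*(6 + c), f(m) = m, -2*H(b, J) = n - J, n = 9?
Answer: 4904712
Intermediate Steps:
H(b, J) = -9/2 + J/2 (H(b, J) = -(9 - J)/2 = -9/2 + J/2)
L(A) = -4 + A²*(1 + A)² (L(A) = -4 + (A*(A + 1))² = -4 + (A*(1 + A))² = -4 + A²*(1 + A)²)
L(F(-2))²*H(-5, 10) = (-4 + (-2*(6 - 2))²*(1 - 2*(6 - 2))²)²*(-9/2 + (½)*10) = (-4 + (-2*4)²*(1 - 2*4)²)²*(-9/2 + 5) = (-4 + (-8)²*(1 - 8)²)²*(½) = (-4 + 64*(-7)²)²*(½) = (-4 + 64*49)²*(½) = (-4 + 3136)²*(½) = 3132²*(½) = 9809424*(½) = 4904712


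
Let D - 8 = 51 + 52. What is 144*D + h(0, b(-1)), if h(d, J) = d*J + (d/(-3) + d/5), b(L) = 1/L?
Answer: 15984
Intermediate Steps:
D = 111 (D = 8 + (51 + 52) = 8 + 103 = 111)
h(d, J) = -2*d/15 + J*d (h(d, J) = J*d + (d*(-1/3) + d*(1/5)) = J*d + (-d/3 + d/5) = J*d - 2*d/15 = -2*d/15 + J*d)
144*D + h(0, b(-1)) = 144*111 + (1/15)*0*(-2 + 15/(-1)) = 15984 + (1/15)*0*(-2 + 15*(-1)) = 15984 + (1/15)*0*(-2 - 15) = 15984 + (1/15)*0*(-17) = 15984 + 0 = 15984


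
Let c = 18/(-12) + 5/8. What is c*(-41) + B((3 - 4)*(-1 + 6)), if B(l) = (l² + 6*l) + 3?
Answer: 271/8 ≈ 33.875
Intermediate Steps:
B(l) = 3 + l² + 6*l
c = -7/8 (c = 18*(-1/12) + 5*(⅛) = -3/2 + 5/8 = -7/8 ≈ -0.87500)
c*(-41) + B((3 - 4)*(-1 + 6)) = -7/8*(-41) + (3 + ((3 - 4)*(-1 + 6))² + 6*((3 - 4)*(-1 + 6))) = 287/8 + (3 + (-1*5)² + 6*(-1*5)) = 287/8 + (3 + (-5)² + 6*(-5)) = 287/8 + (3 + 25 - 30) = 287/8 - 2 = 271/8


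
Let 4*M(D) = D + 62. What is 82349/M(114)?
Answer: 82349/44 ≈ 1871.6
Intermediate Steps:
M(D) = 31/2 + D/4 (M(D) = (D + 62)/4 = (62 + D)/4 = 31/2 + D/4)
82349/M(114) = 82349/(31/2 + (¼)*114) = 82349/(31/2 + 57/2) = 82349/44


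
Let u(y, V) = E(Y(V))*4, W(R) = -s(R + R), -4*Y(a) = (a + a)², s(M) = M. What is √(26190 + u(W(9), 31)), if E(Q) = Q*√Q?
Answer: √(26190 - 119164*I) ≈ 272.21 - 218.88*I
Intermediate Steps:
Y(a) = -a² (Y(a) = -(a + a)²/4 = -4*a²/4 = -a²)
E(Q) = Q^(3/2)
W(R) = -2*R (W(R) = -(R + R) = -2*R)
u(y, V) = 4*(-V²)^(3/2) (u(y, V) = (-V²)^(3/2)*4 = 4*(-V²)^(3/2))
√(26190 + u(W(9), 31)) = √(26190 + 4*(-1*31²)^(3/2)) = √(26190 + 4*(-1*961)^(3/2)) = √(26190 + 4*(-961)^(3/2)) = √(26190 + 4*(-29791*I)) = √(26190 - 119164*I)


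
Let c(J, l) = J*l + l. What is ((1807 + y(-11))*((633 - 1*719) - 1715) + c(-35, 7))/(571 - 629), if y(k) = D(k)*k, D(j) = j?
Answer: 1736283/29 ≈ 59872.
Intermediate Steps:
y(k) = k² (y(k) = k*k = k²)
c(J, l) = l + J*l
((1807 + y(-11))*((633 - 1*719) - 1715) + c(-35, 7))/(571 - 629) = ((1807 + (-11)²)*((633 - 1*719) - 1715) + 7*(1 - 35))/(571 - 629) = ((1807 + 121)*((633 - 719) - 1715) + 7*(-34))/(-58) = (1928*(-86 - 1715) - 238)*(-1/58) = (1928*(-1801) - 238)*(-1/58) = (-3472328 - 238)*(-1/58) = -3472566*(-1/58) = 1736283/29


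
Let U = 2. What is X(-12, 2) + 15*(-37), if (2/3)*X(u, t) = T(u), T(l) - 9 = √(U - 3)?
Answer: -1083/2 + 3*I/2 ≈ -541.5 + 1.5*I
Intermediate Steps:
T(l) = 9 + I (T(l) = 9 + √(2 - 3) = 9 + √(-1) = 9 + I)
X(u, t) = 27/2 + 3*I/2 (X(u, t) = 3*(9 + I)/2 = 27/2 + 3*I/2)
X(-12, 2) + 15*(-37) = (27/2 + 3*I/2) + 15*(-37) = (27/2 + 3*I/2) - 555 = -1083/2 + 3*I/2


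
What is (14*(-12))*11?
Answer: -1848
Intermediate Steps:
(14*(-12))*11 = -168*11 = -1848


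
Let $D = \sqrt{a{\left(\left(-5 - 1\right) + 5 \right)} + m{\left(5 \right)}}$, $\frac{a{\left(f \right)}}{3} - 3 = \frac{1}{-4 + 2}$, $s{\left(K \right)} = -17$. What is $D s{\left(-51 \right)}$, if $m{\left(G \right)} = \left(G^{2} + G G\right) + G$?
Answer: $- \frac{85 \sqrt{10}}{2} \approx -134.4$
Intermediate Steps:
$m{\left(G \right)} = G + 2 G^{2}$ ($m{\left(G \right)} = \left(G^{2} + G^{2}\right) + G = 2 G^{2} + G = G + 2 G^{2}$)
$a{\left(f \right)} = \frac{15}{2}$ ($a{\left(f \right)} = 9 + \frac{3}{-4 + 2} = 9 + \frac{3}{-2} = 9 + 3 \left(- \frac{1}{2}\right) = 9 - \frac{3}{2} = \frac{15}{2}$)
$D = \frac{5 \sqrt{10}}{2}$ ($D = \sqrt{\frac{15}{2} + 5 \left(1 + 2 \cdot 5\right)} = \sqrt{\frac{15}{2} + 5 \left(1 + 10\right)} = \sqrt{\frac{15}{2} + 5 \cdot 11} = \sqrt{\frac{15}{2} + 55} = \sqrt{\frac{125}{2}} = \frac{5 \sqrt{10}}{2} \approx 7.9057$)
$D s{\left(-51 \right)} = \frac{5 \sqrt{10}}{2} \left(-17\right) = - \frac{85 \sqrt{10}}{2}$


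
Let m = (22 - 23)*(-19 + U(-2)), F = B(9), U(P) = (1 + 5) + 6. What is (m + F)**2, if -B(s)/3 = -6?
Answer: 625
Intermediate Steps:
U(P) = 12 (U(P) = 6 + 6 = 12)
B(s) = 18 (B(s) = -3*(-6) = 18)
F = 18
m = 7 (m = (22 - 23)*(-19 + 12) = -1*(-7) = 7)
(m + F)**2 = (7 + 18)**2 = 25**2 = 625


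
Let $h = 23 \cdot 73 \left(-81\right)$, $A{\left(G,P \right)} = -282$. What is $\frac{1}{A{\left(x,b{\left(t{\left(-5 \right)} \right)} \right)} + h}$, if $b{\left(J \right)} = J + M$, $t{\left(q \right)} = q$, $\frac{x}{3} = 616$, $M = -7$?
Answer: $- \frac{1}{136281} \approx -7.3378 \cdot 10^{-6}$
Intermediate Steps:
$x = 1848$ ($x = 3 \cdot 616 = 1848$)
$b{\left(J \right)} = -7 + J$ ($b{\left(J \right)} = J - 7 = -7 + J$)
$h = -135999$ ($h = 1679 \left(-81\right) = -135999$)
$\frac{1}{A{\left(x,b{\left(t{\left(-5 \right)} \right)} \right)} + h} = \frac{1}{-282 - 135999} = \frac{1}{-136281} = - \frac{1}{136281}$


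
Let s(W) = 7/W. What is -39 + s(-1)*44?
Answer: -347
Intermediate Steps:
-39 + s(-1)*44 = -39 + (7/(-1))*44 = -39 + (7*(-1))*44 = -39 - 7*44 = -39 - 308 = -347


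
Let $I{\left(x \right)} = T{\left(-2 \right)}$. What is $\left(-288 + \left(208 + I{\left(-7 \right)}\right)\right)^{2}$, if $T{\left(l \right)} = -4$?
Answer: $7056$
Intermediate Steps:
$I{\left(x \right)} = -4$
$\left(-288 + \left(208 + I{\left(-7 \right)}\right)\right)^{2} = \left(-288 + \left(208 - 4\right)\right)^{2} = \left(-288 + 204\right)^{2} = \left(-84\right)^{2} = 7056$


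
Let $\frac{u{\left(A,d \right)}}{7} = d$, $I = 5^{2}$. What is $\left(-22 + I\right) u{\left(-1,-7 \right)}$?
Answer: $-147$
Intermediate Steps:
$I = 25$
$u{\left(A,d \right)} = 7 d$
$\left(-22 + I\right) u{\left(-1,-7 \right)} = \left(-22 + 25\right) 7 \left(-7\right) = 3 \left(-49\right) = -147$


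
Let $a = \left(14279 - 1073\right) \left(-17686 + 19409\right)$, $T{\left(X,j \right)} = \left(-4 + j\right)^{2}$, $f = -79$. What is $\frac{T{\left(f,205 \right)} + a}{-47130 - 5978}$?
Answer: $- \frac{22794339}{53108} \approx -429.21$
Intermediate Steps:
$a = 22753938$ ($a = 13206 \cdot 1723 = 22753938$)
$\frac{T{\left(f,205 \right)} + a}{-47130 - 5978} = \frac{\left(-4 + 205\right)^{2} + 22753938}{-47130 - 5978} = \frac{201^{2} + 22753938}{-53108} = \left(40401 + 22753938\right) \left(- \frac{1}{53108}\right) = 22794339 \left(- \frac{1}{53108}\right) = - \frac{22794339}{53108}$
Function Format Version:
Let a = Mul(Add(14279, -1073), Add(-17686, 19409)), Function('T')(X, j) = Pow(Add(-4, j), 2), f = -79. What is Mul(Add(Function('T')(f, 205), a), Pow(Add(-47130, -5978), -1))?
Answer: Rational(-22794339, 53108) ≈ -429.21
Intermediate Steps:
a = 22753938 (a = Mul(13206, 1723) = 22753938)
Mul(Add(Function('T')(f, 205), a), Pow(Add(-47130, -5978), -1)) = Mul(Add(Pow(Add(-4, 205), 2), 22753938), Pow(Add(-47130, -5978), -1)) = Mul(Add(Pow(201, 2), 22753938), Pow(-53108, -1)) = Mul(Add(40401, 22753938), Rational(-1, 53108)) = Mul(22794339, Rational(-1, 53108)) = Rational(-22794339, 53108)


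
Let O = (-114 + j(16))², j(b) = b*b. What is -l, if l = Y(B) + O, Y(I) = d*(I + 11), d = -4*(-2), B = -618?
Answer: -15308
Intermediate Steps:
d = 8
j(b) = b²
Y(I) = 88 + 8*I (Y(I) = 8*(I + 11) = 8*(11 + I) = 88 + 8*I)
O = 20164 (O = (-114 + 16²)² = (-114 + 256)² = 142² = 20164)
l = 15308 (l = (88 + 8*(-618)) + 20164 = (88 - 4944) + 20164 = -4856 + 20164 = 15308)
-l = -1*15308 = -15308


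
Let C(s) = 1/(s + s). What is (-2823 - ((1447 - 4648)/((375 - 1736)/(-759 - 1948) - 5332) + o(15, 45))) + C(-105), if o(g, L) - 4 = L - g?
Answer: -787347175813/275526930 ≈ -2857.6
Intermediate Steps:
C(s) = 1/(2*s)
o(g, L) = 4 + L - g (o(g, L) = 4 + (L - g) = 4 + L - g)
(-2823 - ((1447 - 4648)/((375 - 1736)/(-759 - 1948) - 5332) + o(15, 45))) + C(-105) = (-2823 - ((1447 - 4648)/((375 - 1736)/(-759 - 1948) - 5332) + (4 + 45 - 1*15))) + (½)/(-105) = (-2823 - (-3201/(-1361/(-2707) - 5332) + (4 + 45 - 15))) + (½)*(-1/105) = (-2823 - (-3201/(-1361*(-1/2707) - 5332) + 34)) - 1/210 = (-2823 - (-3201/(1361/2707 - 5332) + 34)) - 1/210 = (-2823 - (-3201/(-14432363/2707) + 34)) - 1/210 = (-2823 - (-3201*(-2707/14432363) + 34)) - 1/210 = (-2823 - (787737/1312033 + 34)) - 1/210 = (-2823 - 1*45396859/1312033) - 1/210 = (-2823 - 45396859/1312033) - 1/210 = -3749266018/1312033 - 1/210 = -787347175813/275526930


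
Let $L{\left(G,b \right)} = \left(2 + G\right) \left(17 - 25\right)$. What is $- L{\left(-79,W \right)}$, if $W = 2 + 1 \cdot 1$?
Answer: $-616$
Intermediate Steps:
$W = 3$ ($W = 2 + 1 = 3$)
$L{\left(G,b \right)} = -16 - 8 G$ ($L{\left(G,b \right)} = \left(2 + G\right) \left(-8\right) = -16 - 8 G$)
$- L{\left(-79,W \right)} = - (-16 - -632) = - (-16 + 632) = \left(-1\right) 616 = -616$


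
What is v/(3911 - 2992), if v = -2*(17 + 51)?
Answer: -136/919 ≈ -0.14799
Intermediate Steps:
v = -136 (v = -2*68 = -136)
v/(3911 - 2992) = -136/(3911 - 2992) = -136/919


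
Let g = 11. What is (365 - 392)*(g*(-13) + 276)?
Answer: -3591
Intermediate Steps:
(365 - 392)*(g*(-13) + 276) = (365 - 392)*(11*(-13) + 276) = -27*(-143 + 276) = -27*133 = -3591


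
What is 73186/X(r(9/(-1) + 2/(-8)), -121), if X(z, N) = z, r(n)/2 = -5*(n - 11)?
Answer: 146372/405 ≈ 361.41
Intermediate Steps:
r(n) = 110 - 10*n (r(n) = 2*(-5*(n - 11)) = 2*(-5*(-11 + n)) = 2*(55 - 5*n) = 110 - 10*n)
73186/X(r(9/(-1) + 2/(-8)), -121) = 73186/(110 - 10*(9/(-1) + 2/(-8))) = 73186/(110 - 10*(9*(-1) + 2*(-⅛))) = 73186/(110 - 10*(-9 - ¼)) = 73186/(110 - 10*(-37/4)) = 73186/(110 + 185/2) = 73186/(405/2) = 73186*(2/405) = 146372/405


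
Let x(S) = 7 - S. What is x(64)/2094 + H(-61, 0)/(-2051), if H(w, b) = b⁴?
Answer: -19/698 ≈ -0.027221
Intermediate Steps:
x(64)/2094 + H(-61, 0)/(-2051) = (7 - 1*64)/2094 + 0⁴/(-2051) = (7 - 64)*(1/2094) + 0*(-1/2051) = -57*1/2094 + 0 = -19/698 + 0 = -19/698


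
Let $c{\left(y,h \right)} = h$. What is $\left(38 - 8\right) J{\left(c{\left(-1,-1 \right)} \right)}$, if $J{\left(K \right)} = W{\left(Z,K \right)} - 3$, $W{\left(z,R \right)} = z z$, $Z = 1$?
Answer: $-60$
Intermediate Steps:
$W{\left(z,R \right)} = z^{2}$
$J{\left(K \right)} = -2$ ($J{\left(K \right)} = 1^{2} - 3 = 1 - 3 = -2$)
$\left(38 - 8\right) J{\left(c{\left(-1,-1 \right)} \right)} = \left(38 - 8\right) \left(-2\right) = 30 \left(-2\right) = -60$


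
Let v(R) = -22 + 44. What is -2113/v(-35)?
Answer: -2113/22 ≈ -96.045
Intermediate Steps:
v(R) = 22
-2113/v(-35) = -2113/22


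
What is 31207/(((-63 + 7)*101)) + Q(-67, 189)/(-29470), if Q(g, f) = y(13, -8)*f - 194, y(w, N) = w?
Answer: -66604987/11905880 ≈ -5.5943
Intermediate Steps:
Q(g, f) = -194 + 13*f (Q(g, f) = 13*f - 194 = -194 + 13*f)
31207/(((-63 + 7)*101)) + Q(-67, 189)/(-29470) = 31207/(((-63 + 7)*101)) + (-194 + 13*189)/(-29470) = 31207/((-56*101)) + (-194 + 2457)*(-1/29470) = 31207/(-5656) + 2263*(-1/29470) = 31207*(-1/5656) - 2263/29470 = -31207/5656 - 2263/29470 = -66604987/11905880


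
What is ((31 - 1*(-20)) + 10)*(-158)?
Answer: -9638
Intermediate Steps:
((31 - 1*(-20)) + 10)*(-158) = ((31 + 20) + 10)*(-158) = (51 + 10)*(-158) = 61*(-158) = -9638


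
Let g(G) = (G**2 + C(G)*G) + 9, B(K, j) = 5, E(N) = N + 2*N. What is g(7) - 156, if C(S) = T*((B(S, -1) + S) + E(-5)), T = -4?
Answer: -14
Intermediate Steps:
E(N) = 3*N
C(S) = 40 - 4*S (C(S) = -4*((5 + S) + 3*(-5)) = -4*((5 + S) - 15) = -4*(-10 + S) = 40 - 4*S)
g(G) = 9 + G**2 + G*(40 - 4*G) (g(G) = (G**2 + (40 - 4*G)*G) + 9 = (G**2 + G*(40 - 4*G)) + 9 = 9 + G**2 + G*(40 - 4*G))
g(7) - 156 = (9 - 3*7**2 + 40*7) - 156 = (9 - 3*49 + 280) - 156 = (9 - 147 + 280) - 156 = 142 - 156 = -14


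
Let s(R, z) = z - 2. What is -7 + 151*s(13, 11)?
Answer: 1352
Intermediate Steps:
s(R, z) = -2 + z
-7 + 151*s(13, 11) = -7 + 151*(-2 + 11) = -7 + 151*9 = -7 + 1359 = 1352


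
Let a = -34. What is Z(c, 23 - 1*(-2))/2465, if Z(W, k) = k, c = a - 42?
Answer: 5/493 ≈ 0.010142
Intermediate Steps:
c = -76 (c = -34 - 42 = -76)
Z(c, 23 - 1*(-2))/2465 = (23 - 1*(-2))/2465 = (23 + 2)*(1/2465) = 25*(1/2465) = 5/493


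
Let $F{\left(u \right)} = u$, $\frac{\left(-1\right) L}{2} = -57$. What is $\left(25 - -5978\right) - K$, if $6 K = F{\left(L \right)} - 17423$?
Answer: $\frac{53327}{6} \approx 8887.8$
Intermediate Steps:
$L = 114$ ($L = \left(-2\right) \left(-57\right) = 114$)
$K = - \frac{17309}{6}$ ($K = \frac{114 - 17423}{6} = \frac{1}{6} \left(-17309\right) = - \frac{17309}{6} \approx -2884.8$)
$\left(25 - -5978\right) - K = \left(25 - -5978\right) - - \frac{17309}{6} = \left(25 + 5978\right) + \frac{17309}{6} = 6003 + \frac{17309}{6} = \frac{53327}{6}$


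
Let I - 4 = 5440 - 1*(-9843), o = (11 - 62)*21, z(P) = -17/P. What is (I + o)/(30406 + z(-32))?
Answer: 454912/973009 ≈ 0.46753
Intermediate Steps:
o = -1071 (o = -51*21 = -1071)
I = 15287 (I = 4 + (5440 - 1*(-9843)) = 4 + (5440 + 9843) = 4 + 15283 = 15287)
(I + o)/(30406 + z(-32)) = (15287 - 1071)/(30406 - 17/(-32)) = 14216/(30406 - 17*(-1/32)) = 14216/(30406 + 17/32) = 14216/(973009/32) = 14216*(32/973009) = 454912/973009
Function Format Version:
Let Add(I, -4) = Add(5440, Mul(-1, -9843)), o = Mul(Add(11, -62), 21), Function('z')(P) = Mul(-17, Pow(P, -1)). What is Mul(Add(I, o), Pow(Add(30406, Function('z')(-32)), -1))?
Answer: Rational(454912, 973009) ≈ 0.46753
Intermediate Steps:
o = -1071 (o = Mul(-51, 21) = -1071)
I = 15287 (I = Add(4, Add(5440, Mul(-1, -9843))) = Add(4, Add(5440, 9843)) = Add(4, 15283) = 15287)
Mul(Add(I, o), Pow(Add(30406, Function('z')(-32)), -1)) = Mul(Add(15287, -1071), Pow(Add(30406, Mul(-17, Pow(-32, -1))), -1)) = Mul(14216, Pow(Add(30406, Mul(-17, Rational(-1, 32))), -1)) = Mul(14216, Pow(Add(30406, Rational(17, 32)), -1)) = Mul(14216, Pow(Rational(973009, 32), -1)) = Mul(14216, Rational(32, 973009)) = Rational(454912, 973009)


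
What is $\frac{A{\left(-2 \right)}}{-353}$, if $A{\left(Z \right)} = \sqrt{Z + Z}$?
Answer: $- \frac{2 i}{353} \approx - 0.0056657 i$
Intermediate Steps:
$A{\left(Z \right)} = \sqrt{2} \sqrt{Z}$ ($A{\left(Z \right)} = \sqrt{2 Z} = \sqrt{2} \sqrt{Z}$)
$\frac{A{\left(-2 \right)}}{-353} = \frac{\sqrt{2} \sqrt{-2}}{-353} = \sqrt{2} i \sqrt{2} \left(- \frac{1}{353}\right) = 2 i \left(- \frac{1}{353}\right) = - \frac{2 i}{353}$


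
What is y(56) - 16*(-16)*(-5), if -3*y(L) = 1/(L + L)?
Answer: -430081/336 ≈ -1280.0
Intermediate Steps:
y(L) = -1/(6*L) (y(L) = -1/(3*(L + L)) = -1/(2*L)/3 = -1/(6*L))
y(56) - 16*(-16)*(-5) = -⅙/56 - 16*(-16)*(-5) = -⅙*1/56 + 256*(-5) = -1/336 - 1280 = -430081/336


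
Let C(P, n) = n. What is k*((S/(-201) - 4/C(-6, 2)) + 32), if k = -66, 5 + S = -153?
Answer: -136136/67 ≈ -2031.9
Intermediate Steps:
S = -158 (S = -5 - 153 = -158)
k*((S/(-201) - 4/C(-6, 2)) + 32) = -66*((-158/(-201) - 4/2) + 32) = -66*((-158*(-1/201) - 4*½) + 32) = -66*((158/201 - 2) + 32) = -66*(-244/201 + 32) = -66*6188/201 = -136136/67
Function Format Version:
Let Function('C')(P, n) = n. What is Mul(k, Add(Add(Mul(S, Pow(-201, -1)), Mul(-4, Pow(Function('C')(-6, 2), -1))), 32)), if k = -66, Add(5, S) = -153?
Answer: Rational(-136136, 67) ≈ -2031.9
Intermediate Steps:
S = -158 (S = Add(-5, -153) = -158)
Mul(k, Add(Add(Mul(S, Pow(-201, -1)), Mul(-4, Pow(Function('C')(-6, 2), -1))), 32)) = Mul(-66, Add(Add(Mul(-158, Pow(-201, -1)), Mul(-4, Pow(2, -1))), 32)) = Mul(-66, Add(Add(Mul(-158, Rational(-1, 201)), Mul(-4, Rational(1, 2))), 32)) = Mul(-66, Add(Add(Rational(158, 201), -2), 32)) = Mul(-66, Add(Rational(-244, 201), 32)) = Mul(-66, Rational(6188, 201)) = Rational(-136136, 67)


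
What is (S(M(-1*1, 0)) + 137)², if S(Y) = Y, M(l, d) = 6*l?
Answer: 17161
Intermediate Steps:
(S(M(-1*1, 0)) + 137)² = (6*(-1*1) + 137)² = (6*(-1) + 137)² = (-6 + 137)² = 131² = 17161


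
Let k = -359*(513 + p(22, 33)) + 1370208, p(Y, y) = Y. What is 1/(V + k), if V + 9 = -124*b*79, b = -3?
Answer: 1/1207522 ≈ 8.2814e-7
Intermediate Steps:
k = 1178143 (k = -359*(513 + 22) + 1370208 = -359*535 + 1370208 = -192065 + 1370208 = 1178143)
V = 29379 (V = -9 - 124*(-3)*79 = -9 + 372*79 = -9 + 29388 = 29379)
1/(V + k) = 1/(29379 + 1178143) = 1/1207522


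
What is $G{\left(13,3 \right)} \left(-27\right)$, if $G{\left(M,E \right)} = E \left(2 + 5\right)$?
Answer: $-567$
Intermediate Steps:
$G{\left(M,E \right)} = 7 E$ ($G{\left(M,E \right)} = E 7 = 7 E$)
$G{\left(13,3 \right)} \left(-27\right) = 7 \cdot 3 \left(-27\right) = 21 \left(-27\right) = -567$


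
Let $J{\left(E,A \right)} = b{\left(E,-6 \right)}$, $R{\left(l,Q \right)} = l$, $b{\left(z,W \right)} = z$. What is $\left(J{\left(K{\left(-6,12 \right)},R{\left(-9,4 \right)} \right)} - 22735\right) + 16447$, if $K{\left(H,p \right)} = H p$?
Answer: $-6360$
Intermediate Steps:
$J{\left(E,A \right)} = E$
$\left(J{\left(K{\left(-6,12 \right)},R{\left(-9,4 \right)} \right)} - 22735\right) + 16447 = \left(\left(-6\right) 12 - 22735\right) + 16447 = \left(-72 - 22735\right) + 16447 = -22807 + 16447 = -6360$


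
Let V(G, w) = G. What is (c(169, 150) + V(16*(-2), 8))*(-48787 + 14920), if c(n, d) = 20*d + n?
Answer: -106240779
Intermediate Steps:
c(n, d) = n + 20*d
(c(169, 150) + V(16*(-2), 8))*(-48787 + 14920) = ((169 + 20*150) + 16*(-2))*(-48787 + 14920) = ((169 + 3000) - 32)*(-33867) = (3169 - 32)*(-33867) = 3137*(-33867) = -106240779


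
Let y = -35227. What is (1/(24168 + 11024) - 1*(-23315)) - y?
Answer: 2060210065/35192 ≈ 58542.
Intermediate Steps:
(1/(24168 + 11024) - 1*(-23315)) - y = (1/(24168 + 11024) - 1*(-23315)) - 1*(-35227) = (1/35192 + 23315) + 35227 = 820501481/35192 + 35227 = 2060210065/35192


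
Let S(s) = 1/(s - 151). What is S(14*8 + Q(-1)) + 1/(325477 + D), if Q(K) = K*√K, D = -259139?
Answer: -646415/25241609 + I/1522 ≈ -0.025609 + 0.00065703*I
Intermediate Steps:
Q(K) = K^(3/2)
S(s) = 1/(-151 + s)
S(14*8 + Q(-1)) + 1/(325477 + D) = 1/(-151 + (14*8 + (-1)^(3/2))) + 1/(325477 - 259139) = 1/(-151 + (112 - I)) + 1/66338 = 1/(-39 - I) + 1/66338 = (-39 + I)/1522 + 1/66338 = 1/66338 + (-39 + I)/1522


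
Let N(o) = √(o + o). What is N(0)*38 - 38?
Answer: -38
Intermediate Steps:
N(o) = √2*√o (N(o) = √(2*o) = √2*√o)
N(0)*38 - 38 = (√2*√0)*38 - 38 = (√2*0)*38 - 38 = 0*38 - 38 = 0 - 38 = -38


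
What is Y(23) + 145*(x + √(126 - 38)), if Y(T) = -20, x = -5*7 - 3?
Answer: -5530 + 290*√22 ≈ -4169.8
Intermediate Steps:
x = -38 (x = -35 - 3 = -38)
Y(23) + 145*(x + √(126 - 38)) = -20 + 145*(-38 + √(126 - 38)) = -20 + 145*(-38 + √88) = -20 + 145*(-38 + 2*√22) = -20 + (-5510 + 290*√22) = -5530 + 290*√22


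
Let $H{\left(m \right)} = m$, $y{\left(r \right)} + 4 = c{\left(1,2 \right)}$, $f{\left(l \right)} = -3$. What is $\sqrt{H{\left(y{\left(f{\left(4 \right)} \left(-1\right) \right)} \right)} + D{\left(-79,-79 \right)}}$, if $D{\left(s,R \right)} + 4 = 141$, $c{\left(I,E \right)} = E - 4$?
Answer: $\sqrt{131} \approx 11.446$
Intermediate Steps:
$c{\left(I,E \right)} = -4 + E$
$y{\left(r \right)} = -6$ ($y{\left(r \right)} = -4 + \left(-4 + 2\right) = -4 - 2 = -6$)
$D{\left(s,R \right)} = 137$ ($D{\left(s,R \right)} = -4 + 141 = 137$)
$\sqrt{H{\left(y{\left(f{\left(4 \right)} \left(-1\right) \right)} \right)} + D{\left(-79,-79 \right)}} = \sqrt{-6 + 137} = \sqrt{131}$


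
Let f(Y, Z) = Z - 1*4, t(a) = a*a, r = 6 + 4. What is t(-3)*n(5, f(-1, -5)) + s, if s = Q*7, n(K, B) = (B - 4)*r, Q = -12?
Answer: -1254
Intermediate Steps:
r = 10
t(a) = a²
f(Y, Z) = -4 + Z (f(Y, Z) = Z - 4 = -4 + Z)
n(K, B) = -40 + 10*B (n(K, B) = (B - 4)*10 = (-4 + B)*10 = -40 + 10*B)
s = -84 (s = -12*7 = -84)
t(-3)*n(5, f(-1, -5)) + s = (-3)²*(-40 + 10*(-4 - 5)) - 84 = 9*(-40 + 10*(-9)) - 84 = 9*(-40 - 90) - 84 = 9*(-130) - 84 = -1170 - 84 = -1254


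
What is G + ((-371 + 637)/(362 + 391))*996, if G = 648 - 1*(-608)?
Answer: 403568/251 ≈ 1607.8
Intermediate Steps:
G = 1256 (G = 648 + 608 = 1256)
G + ((-371 + 637)/(362 + 391))*996 = 1256 + ((-371 + 637)/(362 + 391))*996 = 1256 + (266/753)*996 = 1256 + 88312/251 = 403568/251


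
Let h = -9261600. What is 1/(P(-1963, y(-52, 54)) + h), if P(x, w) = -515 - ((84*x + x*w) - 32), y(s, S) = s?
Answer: -1/9199267 ≈ -1.0870e-7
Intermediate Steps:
P(x, w) = -483 - 84*x - w*x (P(x, w) = -515 - ((84*x + w*x) - 32) = -515 - (-32 + 84*x + w*x) = -515 + (32 - 84*x - w*x) = -483 - 84*x - w*x)
1/(P(-1963, y(-52, 54)) + h) = 1/((-483 - 84*(-1963) - 1*(-52)*(-1963)) - 9261600) = 1/((-483 + 164892 - 102076) - 9261600) = 1/(62333 - 9261600) = 1/(-9199267) = -1/9199267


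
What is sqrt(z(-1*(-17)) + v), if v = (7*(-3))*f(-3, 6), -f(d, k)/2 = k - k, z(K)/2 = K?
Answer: sqrt(34) ≈ 5.8309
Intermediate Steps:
z(K) = 2*K
f(d, k) = 0 (f(d, k) = -2*(k - k) = -2*0 = 0)
v = 0 (v = (7*(-3))*0 = -21*0 = 0)
sqrt(z(-1*(-17)) + v) = sqrt(2*(-1*(-17)) + 0) = sqrt(2*17 + 0) = sqrt(34 + 0) = sqrt(34)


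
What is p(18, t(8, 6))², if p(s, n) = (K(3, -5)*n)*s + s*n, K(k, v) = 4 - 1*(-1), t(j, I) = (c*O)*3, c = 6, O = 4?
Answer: 60466176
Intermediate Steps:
t(j, I) = 72 (t(j, I) = (6*4)*3 = 24*3 = 72)
K(k, v) = 5 (K(k, v) = 4 + 1 = 5)
p(s, n) = 6*n*s (p(s, n) = (5*n)*s + s*n = 5*n*s + n*s = 6*n*s)
p(18, t(8, 6))² = (6*72*18)² = 7776² = 60466176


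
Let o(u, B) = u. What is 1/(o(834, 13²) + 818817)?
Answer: 1/819651 ≈ 1.2200e-6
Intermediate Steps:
1/(o(834, 13²) + 818817) = 1/(834 + 818817) = 1/819651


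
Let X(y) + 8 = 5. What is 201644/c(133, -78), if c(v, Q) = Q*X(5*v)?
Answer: 100822/117 ≈ 861.73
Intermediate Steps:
X(y) = -3 (X(y) = -8 + 5 = -3)
c(v, Q) = -3*Q (c(v, Q) = Q*(-3) = -3*Q)
201644/c(133, -78) = 201644/((-3*(-78))) = 201644/234 = 201644*(1/234) = 100822/117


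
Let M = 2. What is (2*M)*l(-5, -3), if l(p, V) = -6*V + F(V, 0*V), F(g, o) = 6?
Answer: 96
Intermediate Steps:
l(p, V) = 6 - 6*V (l(p, V) = -6*V + 6 = 6 - 6*V)
(2*M)*l(-5, -3) = (2*2)*(6 - 6*(-3)) = 4*(6 + 18) = 4*24 = 96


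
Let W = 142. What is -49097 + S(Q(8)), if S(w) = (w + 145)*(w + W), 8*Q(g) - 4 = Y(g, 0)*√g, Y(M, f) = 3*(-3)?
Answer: -226825/8 - 648*√2 ≈ -29270.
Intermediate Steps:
Y(M, f) = -9
Q(g) = ½ - 9*√g/8 (Q(g) = ½ + (-9*√g)/8 = ½ - 9*√g/8)
S(w) = (142 + w)*(145 + w) (S(w) = (w + 145)*(w + 142) = (145 + w)*(142 + w) = (142 + w)*(145 + w))
-49097 + S(Q(8)) = -49097 + (20590 + (½ - 9*√2/4)² + 287*(½ - 9*√2/4)) = -49097 + (20590 + (½ - 9*√2/4)² + (287/2 - 2583*√2/4)) = -49097 + (41467/2 + (½ - 9*√2/4)² - 2583*√2/4) = -56727/2 + (½ - 9*√2/4)² - 2583*√2/4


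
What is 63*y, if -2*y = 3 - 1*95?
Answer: 2898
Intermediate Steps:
y = 46 (y = -(3 - 1*95)/2 = -(3 - 95)/2 = -1/2*(-92) = 46)
63*y = 63*46 = 2898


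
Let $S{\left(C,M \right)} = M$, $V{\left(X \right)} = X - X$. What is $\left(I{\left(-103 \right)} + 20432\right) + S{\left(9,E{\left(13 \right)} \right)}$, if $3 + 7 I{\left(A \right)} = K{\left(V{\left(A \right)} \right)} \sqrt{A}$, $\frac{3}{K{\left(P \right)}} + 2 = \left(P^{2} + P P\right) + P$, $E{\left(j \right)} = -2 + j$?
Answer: $\frac{143098}{7} - \frac{3 i \sqrt{103}}{14} \approx 20443.0 - 2.1748 i$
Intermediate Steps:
$V{\left(X \right)} = 0$
$K{\left(P \right)} = \frac{3}{-2 + P + 2 P^{2}}$ ($K{\left(P \right)} = \frac{3}{-2 + \left(\left(P^{2} + P P\right) + P\right)} = \frac{3}{-2 + \left(\left(P^{2} + P^{2}\right) + P\right)} = \frac{3}{-2 + \left(2 P^{2} + P\right)} = \frac{3}{-2 + \left(P + 2 P^{2}\right)} = \frac{3}{-2 + P + 2 P^{2}}$)
$I{\left(A \right)} = - \frac{3}{7} - \frac{3 \sqrt{A}}{14}$ ($I{\left(A \right)} = - \frac{3}{7} + \frac{\frac{3}{-2 + 0 + 2 \cdot 0^{2}} \sqrt{A}}{7} = - \frac{3}{7} + \frac{\frac{3}{-2 + 0 + 2 \cdot 0} \sqrt{A}}{7} = - \frac{3}{7} + \frac{\frac{3}{-2 + 0 + 0} \sqrt{A}}{7} = - \frac{3}{7} + \frac{\frac{3}{-2} \sqrt{A}}{7} = - \frac{3}{7} + \frac{3 \left(- \frac{1}{2}\right) \sqrt{A}}{7} = - \frac{3}{7} + \frac{\left(- \frac{3}{2}\right) \sqrt{A}}{7} = - \frac{3}{7} - \frac{3 \sqrt{A}}{14}$)
$\left(I{\left(-103 \right)} + 20432\right) + S{\left(9,E{\left(13 \right)} \right)} = \left(\left(- \frac{3}{7} - \frac{3 \sqrt{-103}}{14}\right) + 20432\right) + \left(-2 + 13\right) = \left(\left(- \frac{3}{7} - \frac{3 i \sqrt{103}}{14}\right) + 20432\right) + 11 = \left(\frac{143021}{7} - \frac{3 i \sqrt{103}}{14}\right) + 11 = \frac{143098}{7} - \frac{3 i \sqrt{103}}{14}$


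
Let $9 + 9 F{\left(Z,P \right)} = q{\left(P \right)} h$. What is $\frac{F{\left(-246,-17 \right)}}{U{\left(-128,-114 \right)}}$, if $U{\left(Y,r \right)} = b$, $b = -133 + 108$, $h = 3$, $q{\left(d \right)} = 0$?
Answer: $\frac{1}{25} \approx 0.04$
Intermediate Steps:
$b = -25$
$U{\left(Y,r \right)} = -25$
$F{\left(Z,P \right)} = -1$ ($F{\left(Z,P \right)} = -1 + \frac{0 \cdot 3}{9} = -1 + \frac{1}{9} \cdot 0 = -1 + 0 = -1$)
$\frac{F{\left(-246,-17 \right)}}{U{\left(-128,-114 \right)}} = - \frac{1}{-25} = \left(-1\right) \left(- \frac{1}{25}\right) = \frac{1}{25}$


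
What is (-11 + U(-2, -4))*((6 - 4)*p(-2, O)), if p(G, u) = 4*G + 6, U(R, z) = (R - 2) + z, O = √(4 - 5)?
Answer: 76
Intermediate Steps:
O = I (O = √(-1) = I ≈ 1.0*I)
U(R, z) = -2 + R + z (U(R, z) = (-2 + R) + z = -2 + R + z)
p(G, u) = 6 + 4*G
(-11 + U(-2, -4))*((6 - 4)*p(-2, O)) = (-11 + (-2 - 2 - 4))*((6 - 4)*(6 + 4*(-2))) = (-11 - 8)*(2*(6 - 8)) = -38*(-2) = -19*(-4) = 76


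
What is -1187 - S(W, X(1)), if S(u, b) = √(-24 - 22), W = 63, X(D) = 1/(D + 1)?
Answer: -1187 - I*√46 ≈ -1187.0 - 6.7823*I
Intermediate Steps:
X(D) = 1/(1 + D)
S(u, b) = I*√46 (S(u, b) = √(-46) = I*√46)
-1187 - S(W, X(1)) = -1187 - I*√46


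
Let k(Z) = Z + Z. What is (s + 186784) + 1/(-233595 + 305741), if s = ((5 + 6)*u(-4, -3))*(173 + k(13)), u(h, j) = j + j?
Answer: 12528152901/72146 ≈ 1.7365e+5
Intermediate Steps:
u(h, j) = 2*j
k(Z) = 2*Z
s = -13134 (s = ((5 + 6)*(2*(-3)))*(173 + 2*13) = (11*(-6))*(173 + 26) = -66*199 = -13134)
(s + 186784) + 1/(-233595 + 305741) = (-13134 + 186784) + 1/(-233595 + 305741) = 173650 + 1/72146 = 12528152901/72146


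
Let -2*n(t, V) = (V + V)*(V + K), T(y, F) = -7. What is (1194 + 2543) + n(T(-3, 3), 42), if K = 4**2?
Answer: 1301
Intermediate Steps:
K = 16
n(t, V) = -V*(16 + V) (n(t, V) = -(V + V)*(V + 16)/2 = -2*V*(16 + V)/2 = -V*(16 + V))
(1194 + 2543) + n(T(-3, 3), 42) = (1194 + 2543) - 1*42*(16 + 42) = 3737 - 1*42*58 = 3737 - 2436 = 1301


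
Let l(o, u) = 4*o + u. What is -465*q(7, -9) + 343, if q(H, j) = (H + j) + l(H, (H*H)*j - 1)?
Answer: 193783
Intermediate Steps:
l(o, u) = u + 4*o
q(H, j) = -1 + j + 5*H + j*H² (q(H, j) = (H + j) + (((H*H)*j - 1) + 4*H) = (H + j) + ((H²*j - 1) + 4*H) = (H + j) + ((j*H² - 1) + 4*H) = (H + j) + ((-1 + j*H²) + 4*H) = (H + j) + (-1 + 4*H + j*H²) = -1 + j + 5*H + j*H²)
-465*q(7, -9) + 343 = -465*(-1 - 9 + 5*7 - 9*7²) + 343 = -465*(-1 - 9 + 35 - 9*49) + 343 = -465*(-1 - 9 + 35 - 441) + 343 = -465*(-416) + 343 = 193440 + 343 = 193783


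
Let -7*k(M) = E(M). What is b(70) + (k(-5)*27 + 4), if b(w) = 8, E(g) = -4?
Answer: 192/7 ≈ 27.429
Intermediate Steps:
k(M) = 4/7 (k(M) = -⅐*(-4) = 4/7)
b(70) + (k(-5)*27 + 4) = 8 + ((4/7)*27 + 4) = 8 + (108/7 + 4) = 8 + 136/7 = 192/7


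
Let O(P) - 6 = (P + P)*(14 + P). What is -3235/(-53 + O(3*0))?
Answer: 3235/47 ≈ 68.830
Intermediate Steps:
O(P) = 6 + 2*P*(14 + P) (O(P) = 6 + (P + P)*(14 + P) = 6 + (2*P)*(14 + P) = 6 + 2*P*(14 + P))
-3235/(-53 + O(3*0)) = -3235/(-53 + (6 + 2*(3*0)**2 + 28*(3*0))) = -3235/(-53 + (6 + 2*0**2 + 28*0)) = -3235/(-53 + (6 + 2*0 + 0)) = -3235/(-53 + (6 + 0 + 0)) = -3235/(-53 + 6) = -3235/(-47) = -3235*(-1/47) = 3235/47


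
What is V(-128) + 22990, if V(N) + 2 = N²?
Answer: 39372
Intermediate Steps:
V(N) = -2 + N²
V(-128) + 22990 = (-2 + (-128)²) + 22990 = (-2 + 16384) + 22990 = 16382 + 22990 = 39372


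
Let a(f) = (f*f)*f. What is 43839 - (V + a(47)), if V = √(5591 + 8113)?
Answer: -59984 - 2*√3426 ≈ -60101.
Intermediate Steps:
V = 2*√3426 (V = √13704 = 2*√3426 ≈ 117.06)
a(f) = f³ (a(f) = f²*f = f³)
43839 - (V + a(47)) = 43839 - (2*√3426 + 47³) = 43839 - (2*√3426 + 103823) = 43839 - (103823 + 2*√3426) = 43839 + (-103823 - 2*√3426) = -59984 - 2*√3426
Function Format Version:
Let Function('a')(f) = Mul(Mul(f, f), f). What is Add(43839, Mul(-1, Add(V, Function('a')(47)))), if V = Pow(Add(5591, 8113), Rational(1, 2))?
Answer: Add(-59984, Mul(-2, Pow(3426, Rational(1, 2)))) ≈ -60101.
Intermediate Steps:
V = Mul(2, Pow(3426, Rational(1, 2))) (V = Pow(13704, Rational(1, 2)) = Mul(2, Pow(3426, Rational(1, 2))) ≈ 117.06)
Function('a')(f) = Pow(f, 3) (Function('a')(f) = Mul(Pow(f, 2), f) = Pow(f, 3))
Add(43839, Mul(-1, Add(V, Function('a')(47)))) = Add(43839, Mul(-1, Add(Mul(2, Pow(3426, Rational(1, 2))), Pow(47, 3)))) = Add(43839, Mul(-1, Add(Mul(2, Pow(3426, Rational(1, 2))), 103823))) = Add(43839, Mul(-1, Add(103823, Mul(2, Pow(3426, Rational(1, 2)))))) = Add(43839, Add(-103823, Mul(-2, Pow(3426, Rational(1, 2))))) = Add(-59984, Mul(-2, Pow(3426, Rational(1, 2))))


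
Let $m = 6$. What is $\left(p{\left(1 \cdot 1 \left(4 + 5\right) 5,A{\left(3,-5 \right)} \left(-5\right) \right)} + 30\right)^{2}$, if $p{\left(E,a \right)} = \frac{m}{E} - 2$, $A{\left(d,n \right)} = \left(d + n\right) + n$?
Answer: $\frac{178084}{225} \approx 791.48$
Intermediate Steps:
$A{\left(d,n \right)} = d + 2 n$
$p{\left(E,a \right)} = -2 + \frac{6}{E}$ ($p{\left(E,a \right)} = \frac{6}{E} - 2 = -2 + \frac{6}{E}$)
$\left(p{\left(1 \cdot 1 \left(4 + 5\right) 5,A{\left(3,-5 \right)} \left(-5\right) \right)} + 30\right)^{2} = \left(\left(-2 + \frac{6}{1 \cdot 1 \left(4 + 5\right) 5}\right) + 30\right)^{2} = \left(\left(-2 + \frac{6}{1 \cdot 9 \cdot 5}\right) + 30\right)^{2} = \left(\left(-2 + \frac{6}{1 \cdot 45}\right) + 30\right)^{2} = \left(\left(-2 + \frac{6}{45}\right) + 30\right)^{2} = \left(\left(-2 + 6 \cdot \frac{1}{45}\right) + 30\right)^{2} = \left(\left(-2 + \frac{2}{15}\right) + 30\right)^{2} = \left(- \frac{28}{15} + 30\right)^{2} = \left(\frac{422}{15}\right)^{2} = \frac{178084}{225}$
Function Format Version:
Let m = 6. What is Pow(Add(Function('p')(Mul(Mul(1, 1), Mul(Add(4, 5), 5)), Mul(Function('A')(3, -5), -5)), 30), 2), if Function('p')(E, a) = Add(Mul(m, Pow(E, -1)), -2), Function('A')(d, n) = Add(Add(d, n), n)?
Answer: Rational(178084, 225) ≈ 791.48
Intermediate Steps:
Function('A')(d, n) = Add(d, Mul(2, n))
Function('p')(E, a) = Add(-2, Mul(6, Pow(E, -1))) (Function('p')(E, a) = Add(Mul(6, Pow(E, -1)), -2) = Add(-2, Mul(6, Pow(E, -1))))
Pow(Add(Function('p')(Mul(Mul(1, 1), Mul(Add(4, 5), 5)), Mul(Function('A')(3, -5), -5)), 30), 2) = Pow(Add(Add(-2, Mul(6, Pow(Mul(Mul(1, 1), Mul(Add(4, 5), 5)), -1))), 30), 2) = Pow(Add(Add(-2, Mul(6, Pow(Mul(1, Mul(9, 5)), -1))), 30), 2) = Pow(Add(Add(-2, Mul(6, Pow(Mul(1, 45), -1))), 30), 2) = Pow(Add(Add(-2, Mul(6, Pow(45, -1))), 30), 2) = Pow(Add(Add(-2, Mul(6, Rational(1, 45))), 30), 2) = Pow(Add(Add(-2, Rational(2, 15)), 30), 2) = Pow(Add(Rational(-28, 15), 30), 2) = Pow(Rational(422, 15), 2) = Rational(178084, 225)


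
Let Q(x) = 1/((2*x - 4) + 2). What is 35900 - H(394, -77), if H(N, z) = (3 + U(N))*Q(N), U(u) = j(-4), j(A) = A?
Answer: 28217401/786 ≈ 35900.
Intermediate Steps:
Q(x) = 1/(-2 + 2*x) (Q(x) = 1/((-4 + 2*x) + 2) = 1/(-2 + 2*x))
U(u) = -4
H(N, z) = -1/(2*(-1 + N)) (H(N, z) = (3 - 4)*(1/(2*(-1 + N))) = -1/(2*(-1 + N)))
35900 - H(394, -77) = 35900 - (-1)/(-2 + 2*394) = 35900 - (-1)/(-2 + 788) = 35900 - (-1)/786 = 35900 - 1*(-1/786) = 35900 + 1/786 = 28217401/786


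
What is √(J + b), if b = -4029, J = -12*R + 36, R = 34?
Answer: 3*I*√489 ≈ 66.34*I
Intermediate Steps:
J = -372 (J = -12*34 + 36 = -408 + 36 = -372)
√(J + b) = √(-372 - 4029) = √(-4401) = 3*I*√489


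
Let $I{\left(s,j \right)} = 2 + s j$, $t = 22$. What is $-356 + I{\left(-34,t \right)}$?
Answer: $-1102$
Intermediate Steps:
$I{\left(s,j \right)} = 2 + j s$
$-356 + I{\left(-34,t \right)} = -356 + \left(2 + 22 \left(-34\right)\right) = -356 + \left(2 - 748\right) = -356 - 746 = -1102$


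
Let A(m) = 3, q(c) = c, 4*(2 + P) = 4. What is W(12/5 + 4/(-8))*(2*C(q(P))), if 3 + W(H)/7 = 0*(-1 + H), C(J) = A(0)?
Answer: -126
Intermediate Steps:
P = -1 (P = -2 + (¼)*4 = -2 + 1 = -1)
C(J) = 3
W(H) = -21 (W(H) = -21 + 7*(0*(-1 + H)) = -21 + 7*0 = -21 + 0 = -21)
W(12/5 + 4/(-8))*(2*C(q(P))) = -42*3 = -21*6 = -126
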